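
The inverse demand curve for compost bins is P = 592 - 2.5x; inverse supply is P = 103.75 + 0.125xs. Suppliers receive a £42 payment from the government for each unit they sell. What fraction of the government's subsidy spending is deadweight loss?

DWL / government spending = 4/101

Pre-subsidy: 592 - 2.5x = 103.75 + 0.125x gives x* = 186 and P* = 127.
With the subsidy, sellers receive Ps = Pb + 42 for each unit, where Pb is the price buyers pay.
On the curves, Pb = 592 - 2.5x and Ps = 103.75 + 0.125x; the wedge Ps − Pb = 42 gives 103.75 + 0.125x − (592 - 2.5x) = 42, so x' = 202.
Then Pb = 592 − 2.5·202 = 87 and Ps = 103.75 + 0.125·202 = 129.
ΔCS = ½(186 + 202)(127 − 87) = 7760; ΔPS = ½(186 + 202)(129 − 127) = 388.
Government spending = 42 × 202 = 8484.
DWL = ½ × 42 × (202 − 186) = 336; fraction = 336 / 8484 = 4/101.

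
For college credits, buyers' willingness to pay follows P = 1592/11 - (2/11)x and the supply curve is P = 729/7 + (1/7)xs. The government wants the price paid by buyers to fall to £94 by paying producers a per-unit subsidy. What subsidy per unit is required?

Required subsidy s = £50 per unit

At a buyer price of 94, quantity demanded is 796 − 5.5·94 = 279.
Sellers supply 279 only when they receive Ps = 729/7 + (1/7)·279 = 144.
s = Ps − Pb = 144 − 94 = 50.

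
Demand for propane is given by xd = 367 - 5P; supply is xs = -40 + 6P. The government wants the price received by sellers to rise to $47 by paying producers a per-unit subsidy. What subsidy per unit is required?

At a seller price of 47, quantity supplied is -40 + 6·47 = 242.
Buyers absorb 242 only when they pay Pb with 367 − 5·Pb = 242, i.e. Pb = 25.
s = Ps − Pb = 47 − 25 = 22.

Required subsidy s = $22 per unit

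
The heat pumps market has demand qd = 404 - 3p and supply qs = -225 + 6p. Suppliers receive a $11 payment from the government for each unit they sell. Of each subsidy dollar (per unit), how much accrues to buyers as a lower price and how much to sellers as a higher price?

Buyers gain 22/3 per unit; sellers gain 11/3 per unit

Pre-subsidy: 404 - 3p = -225 + 6p gives p* = 629/9, q* = 583/3.
With the subsidy, sellers receive ps = pb + 11 for each unit, where pb is the price buyers pay.
Supply in terms of pb becomes qs = -225 + 6(pb + 11) = -159 + 6pb. Setting this equal to demand: 404 - 3pb = -159 + 6pb, so pb = 563/9.
Sellers receive ps = 563/9 + 11 = 662/9; q' = 404 − 3·(563/9) = 649/3.
Buyers' price falls by p* − pb = 629/9 − 563/9 = 22/3; sellers' price rises by ps − p* = 662/9 − 629/9 = 11/3.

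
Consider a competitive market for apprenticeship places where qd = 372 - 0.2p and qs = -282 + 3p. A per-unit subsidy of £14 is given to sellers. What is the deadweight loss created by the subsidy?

Pre-subsidy: 372 - 0.2p = -282 + 3p gives p* = 204.375, q* = 331.125.
With the subsidy, sellers receive ps = pb + 14 for each unit, where pb is the price buyers pay.
Supply in terms of pb becomes qs = -282 + 3(pb + 14) = -240 + 3pb. Setting this equal to demand: 372 - 0.2pb = -240 + 3pb, so pb = 191.25.
Sellers receive ps = 191.25 + 14 = 205.25; q' = 372 − 0.2·191.25 = 333.75.
The subsidy expands output by 333.75 − 331.125 = 2.625 past the efficient level; on those units the gap between marginal cost and willingness to pay runs from 0 up to 14.
DWL = ½ × 14 × 2.625 = 18.375.

Deadweight loss = £18.375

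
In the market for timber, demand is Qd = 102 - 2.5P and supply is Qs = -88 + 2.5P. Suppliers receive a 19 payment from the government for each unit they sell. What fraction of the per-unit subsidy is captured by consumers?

Consumer share = 0.5

Pre-subsidy: 102 - 2.5P = -88 + 2.5P gives P* = 38, Q* = 7.
With the subsidy, sellers receive Ps = Pb + 19 for each unit, where Pb is the price buyers pay.
Supply in terms of Pb becomes Qs = -88 + 2.5(Pb + 19) = -40.5 + 2.5Pb. Setting this equal to demand: 102 - 2.5Pb = -40.5 + 2.5Pb, so Pb = 28.5.
Sellers receive Ps = 28.5 + 19 = 47.5; Q' = 102 − 2.5·28.5 = 30.75.
Buyers' price falls by P* − Pb = 38 − 28.5 = 9.5; sellers' price rises by Ps − P* = 47.5 − 38 = 9.5.
So consumers capture 9.5/19 = 0.5 of each unit of subsidy.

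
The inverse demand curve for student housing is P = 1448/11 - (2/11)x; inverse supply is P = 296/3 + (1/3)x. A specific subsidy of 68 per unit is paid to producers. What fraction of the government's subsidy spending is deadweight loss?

Pre-subsidy: 1448/11 - (2/11)x = 296/3 + (1/3)x gives x* = 64 and P* = 120.
With the subsidy, sellers receive Ps = Pb + 68 for each unit, where Pb is the price buyers pay.
On the curves, Pb = 1448/11 - (2/11)x and Ps = 296/3 + (1/3)x; the wedge Ps − Pb = 68 gives 296/3 + (1/3)x − (1448/11 - (2/11)x) = 68, so x' = 196.
Then Pb = 1448/11 − (2/11)·196 = 96 and Ps = 296/3 + (1/3)·196 = 164.
ΔCS = ½(64 + 196)(120 − 96) = 3120; ΔPS = ½(64 + 196)(164 − 120) = 5720.
Government spending = 68 × 196 = 13328.
DWL = ½ × 68 × (196 − 64) = 4488; fraction = 4488 / 13328 = 33/98.

DWL / government spending = 33/98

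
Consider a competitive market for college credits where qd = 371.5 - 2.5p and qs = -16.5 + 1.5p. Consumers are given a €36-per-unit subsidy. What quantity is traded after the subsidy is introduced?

Pre-subsidy: 371.5 - 2.5p = -16.5 + 1.5p gives p* = 97, q* = 129.
With the rebate, buyers effectively pay pb = ps − 36, where ps is the price sellers receive.
Demand in terms of ps becomes qd = 371.5 − 2.5(ps − 36) = 461.5 - 2.5ps. Setting this equal to supply: 461.5 - 2.5ps = -16.5 + 1.5ps, so ps = 119.5.
Buyers pay pb = 119.5 − 36 = 83.5; q' = -16.5 + 1.5·119.5 = 162.75.

q' = 162.75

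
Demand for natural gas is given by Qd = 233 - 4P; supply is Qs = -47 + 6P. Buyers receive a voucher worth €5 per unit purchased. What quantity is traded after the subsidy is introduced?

Q' = 133

Pre-subsidy: 233 - 4P = -47 + 6P gives P* = 28, Q* = 121.
With the rebate, buyers effectively pay Pb = Ps − 5, where Ps is the price sellers receive.
Demand in terms of Ps becomes Qd = 233 − 4(Ps − 5) = 253 - 4Ps. Setting this equal to supply: 253 - 4Ps = -47 + 6Ps, so Ps = 30.
Buyers pay Pb = 30 − 5 = 25; Q' = -47 + 6·30 = 133.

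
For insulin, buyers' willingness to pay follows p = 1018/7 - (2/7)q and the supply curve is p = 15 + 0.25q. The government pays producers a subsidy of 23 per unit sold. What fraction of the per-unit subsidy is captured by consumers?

Pre-subsidy: 1018/7 - (2/7)q = 15 + 0.25q gives q* = 3652/15 and p* = 1138/15.
With the subsidy, sellers receive ps = pb + 23 for each unit, where pb is the price buyers pay.
On the curves, pb = 1018/7 - (2/7)q and ps = 15 + 0.25q; the wedge ps − pb = 23 gives 15 + 0.25q − (1018/7 - (2/7)q) = 23, so q' = 286.4.
Then pb = 1018/7 − (2/7)·286.4 = 63.6 and ps = 15 + 0.25·286.4 = 86.6.
Buyers' price falls by p* − pb = 1138/15 − 63.6 = 184/15; sellers' price rises by ps − p* = 86.6 − 1138/15 = 161/15.
So consumers capture (184/15)/23 = 8/15 of each unit of subsidy.

Consumer share = 8/15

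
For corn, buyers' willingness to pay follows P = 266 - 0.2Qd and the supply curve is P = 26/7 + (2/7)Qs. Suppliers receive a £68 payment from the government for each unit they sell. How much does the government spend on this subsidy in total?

Pre-subsidy: 266 - 0.2Q = 26/7 + (2/7)Q gives Q* = 540 and P* = 158.
With the subsidy, sellers receive Ps = Pb + 68 for each unit, where Pb is the price buyers pay.
On the curves, Pb = 266 - 0.2Q and Ps = 26/7 + (2/7)Q; the wedge Ps − Pb = 68 gives 26/7 + (2/7)Q − (266 - 0.2Q) = 68, so Q' = 680.
Then Pb = 266 − 0.2·680 = 130 and Ps = 26/7 + (2/7)·680 = 198.
Government outlay = subsidy × quantity = 68 × 680 = 46240.

Government cost = £46240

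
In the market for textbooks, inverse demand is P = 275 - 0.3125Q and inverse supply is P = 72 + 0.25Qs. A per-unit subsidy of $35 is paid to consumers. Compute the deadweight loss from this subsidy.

Pre-subsidy: 275 - 0.3125Q = 72 + 0.25Q gives Q* = 3248/9 and P* = 1460/9.
With the rebate, buyers effectively pay Pb = Ps − 35, where Ps is the price sellers receive.
On the curves, Pb = 275 - 0.3125Q and Ps = 72 + 0.25Q; the wedge Ps − Pb = 35 gives 72 + 0.25Q − (275 - 0.3125Q) = 35, so Q' = 3808/9.
Then Pb = 275 − 0.3125·(3808/9) = 1285/9 and Ps = 72 + 0.25·(3808/9) = 1600/9.
The subsidy expands output by 3808/9 − 3248/9 = 560/9 past the efficient level; on those units the gap between marginal cost and willingness to pay runs from 0 up to 35.
DWL = ½ × 35 × 560/9 = 9800/9.

Deadweight loss = 9800/9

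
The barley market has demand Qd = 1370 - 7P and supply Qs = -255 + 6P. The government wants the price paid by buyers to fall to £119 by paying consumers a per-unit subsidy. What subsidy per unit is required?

Required subsidy s = £13 per unit

At a buyer price of 119, quantity demanded is 1370 − 7·119 = 537.
Sellers supply 537 only when they receive Ps with -255 + 6·Ps = 537, i.e. Ps = 132.
s = Ps − Pb = 132 − 119 = 13.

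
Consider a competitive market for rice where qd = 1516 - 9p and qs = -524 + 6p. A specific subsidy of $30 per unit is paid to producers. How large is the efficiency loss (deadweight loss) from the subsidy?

Pre-subsidy: 1516 - 9p = -524 + 6p gives p* = 136, q* = 292.
With the subsidy, sellers receive ps = pb + 30 for each unit, where pb is the price buyers pay.
Supply in terms of pb becomes qs = -524 + 6(pb + 30) = -344 + 6pb. Setting this equal to demand: 1516 - 9pb = -344 + 6pb, so pb = 124.
Sellers receive ps = 124 + 30 = 154; q' = 1516 − 9·124 = 400.
The subsidy expands output by 400 − 292 = 108 past the efficient level; on those units the gap between marginal cost and willingness to pay runs from 0 up to 30.
DWL = ½ × 30 × 108 = 1620.

Deadweight loss = $1620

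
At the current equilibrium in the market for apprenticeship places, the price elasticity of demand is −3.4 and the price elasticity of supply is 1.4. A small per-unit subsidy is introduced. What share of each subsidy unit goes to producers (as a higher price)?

For a small subsidy around the equilibrium, the benefit split depends on the relative slopes, which at a point are proportional to the elasticities.
Buyer share = εs/(εs + |εd|) = 1.4/(1.4 + 3.4) = 7/24; seller share = |εd|/(εs + |εd|) = 17/24.
So producers capture 17/24 of the subsidy.

Producer share = 17/24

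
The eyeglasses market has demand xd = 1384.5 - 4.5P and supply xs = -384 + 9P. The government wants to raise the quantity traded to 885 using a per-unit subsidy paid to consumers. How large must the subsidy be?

At x = 885, invert demand for the buyer price: Pb = (1384.5 − 885)/4.5 = 111; invert supply for the seller price: Ps = (885 − (-384))/9 = 141.
The subsidy must fill the gap: s = Ps − Pb = 141 − 111 = 30.

Required subsidy s = 30 per unit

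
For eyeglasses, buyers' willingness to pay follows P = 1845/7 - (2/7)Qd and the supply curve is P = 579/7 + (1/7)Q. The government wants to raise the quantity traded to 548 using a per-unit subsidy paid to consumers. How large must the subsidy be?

Required subsidy s = 54 per unit

At Q = 548, from the demand curve buyers pay Pb = 1845/7 − (2/7)·548 = 107; from the supply curve sellers need Ps = 579/7 + (1/7)·548 = 161.
The subsidy must fill the gap: s = Ps − Pb = 161 − 107 = 54.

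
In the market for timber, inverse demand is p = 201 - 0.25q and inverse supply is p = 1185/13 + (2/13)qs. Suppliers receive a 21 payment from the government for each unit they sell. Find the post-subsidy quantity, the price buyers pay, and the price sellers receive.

q' = 324; buyers pay 120; sellers receive 141

Pre-subsidy: 201 - 0.25q = 1185/13 + (2/13)q gives q* = 272 and p* = 133.
With the subsidy, sellers receive ps = pb + 21 for each unit, where pb is the price buyers pay.
On the curves, pb = 201 - 0.25q and ps = 1185/13 + (2/13)q; the wedge ps − pb = 21 gives 1185/13 + (2/13)q − (201 - 0.25q) = 21, so q' = 324.
Then pb = 201 − 0.25·324 = 120 and ps = 1185/13 + (2/13)·324 = 141.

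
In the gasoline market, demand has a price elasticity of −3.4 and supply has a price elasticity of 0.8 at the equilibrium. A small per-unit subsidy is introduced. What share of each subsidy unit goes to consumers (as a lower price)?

Consumer share = 4/21

For a small subsidy around the equilibrium, the benefit split depends on the relative slopes, which at a point are proportional to the elasticities.
Buyer share = εs/(εs + |εd|) = 0.8/(0.8 + 3.4) = 4/21; seller share = |εd|/(εs + |εd|) = 17/21.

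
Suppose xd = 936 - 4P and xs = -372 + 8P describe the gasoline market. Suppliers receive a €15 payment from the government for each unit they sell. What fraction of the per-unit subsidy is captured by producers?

Pre-subsidy: 936 - 4P = -372 + 8P gives P* = 109, x* = 500.
With the subsidy, sellers receive Ps = Pb + 15 for each unit, where Pb is the price buyers pay.
Supply in terms of Pb becomes xs = -372 + 8(Pb + 15) = -252 + 8Pb. Setting this equal to demand: 936 - 4Pb = -252 + 8Pb, so Pb = 99.
Sellers receive Ps = 99 + 15 = 114; x' = 936 − 4·99 = 540.
Buyers' price falls by P* − Pb = 109 − 99 = 10; sellers' price rises by Ps − P* = 114 − 109 = 5.
So producers capture 5/15 = 1/3 of each unit of subsidy.

Producer share = 1/3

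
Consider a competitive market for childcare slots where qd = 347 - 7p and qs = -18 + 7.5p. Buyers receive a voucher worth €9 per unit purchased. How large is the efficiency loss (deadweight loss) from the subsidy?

Pre-subsidy: 347 - 7p = -18 + 7.5p gives p* = 730/29, q* = 4953/29.
With the rebate, buyers effectively pay pb = ps − 9, where ps is the price sellers receive.
Demand in terms of ps becomes qd = 347 − 7(ps − 9) = 410 - 7ps. Setting this equal to supply: 410 - 7ps = -18 + 7.5ps, so ps = 856/29.
Buyers pay pb = 856/29 − 9 = 595/29; q' = -18 + 7.5·(856/29) = 5898/29.
The subsidy expands output by 5898/29 − 4953/29 = 945/29 past the efficient level; on those units the gap between marginal cost and willingness to pay runs from 0 up to 9.
DWL = ½ × 9 × 945/29 = 8505/58.

Deadweight loss = 8505/58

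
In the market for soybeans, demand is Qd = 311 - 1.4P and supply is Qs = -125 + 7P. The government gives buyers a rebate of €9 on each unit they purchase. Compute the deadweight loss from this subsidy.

Pre-subsidy: 311 - 1.4P = -125 + 7P gives P* = 1090/21, Q* = 715/3.
With the rebate, buyers effectively pay Pb = Ps − 9, where Ps is the price sellers receive.
Demand in terms of Ps becomes Qd = 311 − 1.4(Ps − 9) = 323.6 - 1.4Ps. Setting this equal to supply: 323.6 - 1.4Ps = -125 + 7Ps, so Ps = 2243/42.
Buyers pay Pb = 2243/42 − 9 = 1865/42; Q' = -125 + 7·(2243/42) = 1493/6.
The subsidy expands output by 1493/6 − 715/3 = 10.5 past the efficient level; on those units the gap between marginal cost and willingness to pay runs from 0 up to 9.
DWL = ½ × 9 × 10.5 = 47.25.

Deadweight loss = €47.25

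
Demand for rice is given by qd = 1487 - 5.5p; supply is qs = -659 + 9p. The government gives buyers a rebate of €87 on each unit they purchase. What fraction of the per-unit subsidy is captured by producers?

Producer share = 11/29

Pre-subsidy: 1487 - 5.5p = -659 + 9p gives p* = 148, q* = 673.
With the rebate, buyers effectively pay pb = ps − 87, where ps is the price sellers receive.
Demand in terms of ps becomes qd = 1487 − 5.5(ps − 87) = 1965.5 - 5.5ps. Setting this equal to supply: 1965.5 - 5.5ps = -659 + 9ps, so ps = 181.
Buyers pay pb = 181 − 87 = 94; q' = -659 + 9·181 = 970.
Buyers' price falls by p* − pb = 148 − 94 = 54; sellers' price rises by ps − p* = 181 − 148 = 33.
So producers capture 33/87 = 11/29 of each unit of subsidy.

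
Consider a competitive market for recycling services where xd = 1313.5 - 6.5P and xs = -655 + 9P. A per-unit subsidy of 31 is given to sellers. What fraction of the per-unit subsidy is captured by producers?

Producer share = 13/31

Pre-subsidy: 1313.5 - 6.5P = -655 + 9P gives P* = 127, x* = 488.
With the subsidy, sellers receive Ps = Pb + 31 for each unit, where Pb is the price buyers pay.
Supply in terms of Pb becomes xs = -655 + 9(Pb + 31) = -376 + 9Pb. Setting this equal to demand: 1313.5 - 6.5Pb = -376 + 9Pb, so Pb = 109.
Sellers receive Ps = 109 + 31 = 140; x' = 1313.5 − 6.5·109 = 605.
Buyers' price falls by P* − Pb = 127 − 109 = 18; sellers' price rises by Ps − P* = 140 − 127 = 13.
So producers capture 13/31 = 13/31 of each unit of subsidy.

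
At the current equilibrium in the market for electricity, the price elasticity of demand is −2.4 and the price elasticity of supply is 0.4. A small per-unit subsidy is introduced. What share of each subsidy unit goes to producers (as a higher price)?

For a small subsidy around the equilibrium, the benefit split depends on the relative slopes, which at a point are proportional to the elasticities.
Buyer share = εs/(εs + |εd|) = 0.4/(0.4 + 2.4) = 1/7; seller share = |εd|/(εs + |εd|) = 6/7.
So producers capture 6/7 of the subsidy.

Producer share = 6/7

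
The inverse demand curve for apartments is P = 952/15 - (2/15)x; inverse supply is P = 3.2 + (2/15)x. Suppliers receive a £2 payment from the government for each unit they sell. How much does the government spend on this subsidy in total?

Pre-subsidy: 952/15 - (2/15)x = 3.2 + (2/15)x gives x* = 226 and P* = 100/3.
With the subsidy, sellers receive Ps = Pb + 2 for each unit, where Pb is the price buyers pay.
On the curves, Pb = 952/15 - (2/15)x and Ps = 3.2 + (2/15)x; the wedge Ps − Pb = 2 gives 3.2 + (2/15)x − (952/15 - (2/15)x) = 2, so x' = 233.5.
Then Pb = 952/15 − (2/15)·233.5 = 97/3 and Ps = 3.2 + (2/15)·233.5 = 103/3.
Government outlay = subsidy × quantity = 2 × 233.5 = 467.

Government cost = £467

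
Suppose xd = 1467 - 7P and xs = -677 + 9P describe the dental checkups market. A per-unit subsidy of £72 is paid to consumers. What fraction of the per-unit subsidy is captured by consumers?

Pre-subsidy: 1467 - 7P = -677 + 9P gives P* = 134, x* = 529.
With the rebate, buyers effectively pay Pb = Ps − 72, where Ps is the price sellers receive.
Demand in terms of Ps becomes xd = 1467 − 7(Ps − 72) = 1971 - 7Ps. Setting this equal to supply: 1971 - 7Ps = -677 + 9Ps, so Ps = 165.5.
Buyers pay Pb = 165.5 − 72 = 93.5; x' = -677 + 9·165.5 = 812.5.
Buyers' price falls by P* − Pb = 134 − 93.5 = 40.5; sellers' price rises by Ps − P* = 165.5 − 134 = 31.5.
So consumers capture 40.5/72 = 0.5625 of each unit of subsidy.

Consumer share = 0.5625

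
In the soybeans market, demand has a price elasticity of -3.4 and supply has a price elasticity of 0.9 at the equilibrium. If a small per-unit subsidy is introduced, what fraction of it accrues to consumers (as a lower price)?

Consumer share = 9/43

For a small subsidy around the equilibrium, the benefit split depends on the relative slopes, which at a point are proportional to the elasticities.
Buyer share = εs/(εs + |εd|) = 0.9/(0.9 + 3.4) = 9/43; seller share = |εd|/(εs + |εd|) = 34/43.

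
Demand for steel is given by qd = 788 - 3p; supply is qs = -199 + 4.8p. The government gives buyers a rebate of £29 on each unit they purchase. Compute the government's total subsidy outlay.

Government cost = 174145/13

Pre-subsidy: 788 - 3p = -199 + 4.8p gives p* = 1645/13, q* = 5309/13.
With the rebate, buyers effectively pay pb = ps − 29, where ps is the price sellers receive.
Demand in terms of ps becomes qd = 788 − 3(ps − 29) = 875 - 3ps. Setting this equal to supply: 875 - 3ps = -199 + 4.8ps, so ps = 1790/13.
Buyers pay pb = 1790/13 − 29 = 1413/13; q' = -199 + 4.8·(1790/13) = 6005/13.
Government outlay = subsidy × quantity = 29 × 6005/13 = 174145/13.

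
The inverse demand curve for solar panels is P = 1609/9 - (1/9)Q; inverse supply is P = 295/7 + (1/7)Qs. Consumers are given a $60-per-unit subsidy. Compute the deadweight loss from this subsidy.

Deadweight loss = $7087.5

Pre-subsidy: 1609/9 - (1/9)Q = 295/7 + (1/7)Q gives Q* = 538 and P* = 119.
With the rebate, buyers effectively pay Pb = Ps − 60, where Ps is the price sellers receive.
On the curves, Pb = 1609/9 - (1/9)Q and Ps = 295/7 + (1/7)Q; the wedge Ps − Pb = 60 gives 295/7 + (1/7)Q − (1609/9 - (1/9)Q) = 60, so Q' = 774.25.
Then Pb = 1609/9 − (1/9)·774.25 = 92.75 and Ps = 295/7 + (1/7)·774.25 = 152.75.
The subsidy expands output by 774.25 − 538 = 236.25 past the efficient level; on those units the gap between marginal cost and willingness to pay runs from 0 up to 60.
DWL = ½ × 60 × 236.25 = 7087.5.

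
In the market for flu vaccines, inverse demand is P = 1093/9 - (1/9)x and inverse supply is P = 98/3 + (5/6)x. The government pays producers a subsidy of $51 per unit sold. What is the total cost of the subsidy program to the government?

Pre-subsidy: 1093/9 - (1/9)x = 98/3 + (5/6)x gives x* = 94 and P* = 111.
With the subsidy, sellers receive Ps = Pb + 51 for each unit, where Pb is the price buyers pay.
On the curves, Pb = 1093/9 - (1/9)x and Ps = 98/3 + (5/6)x; the wedge Ps − Pb = 51 gives 98/3 + (5/6)x − (1093/9 - (1/9)x) = 51, so x' = 148.
Then Pb = 1093/9 − (1/9)·148 = 105 and Ps = 98/3 + (5/6)·148 = 156.
Government outlay = subsidy × quantity = 51 × 148 = 7548.

Government cost = $7548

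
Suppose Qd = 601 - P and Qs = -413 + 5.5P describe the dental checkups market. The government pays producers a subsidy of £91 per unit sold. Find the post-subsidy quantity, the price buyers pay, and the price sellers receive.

Pre-subsidy: 601 - P = -413 + 5.5P gives P* = 156, Q* = 445.
With the subsidy, sellers receive Ps = Pb + 91 for each unit, where Pb is the price buyers pay.
Supply in terms of Pb becomes Qs = -413 + 5.5(Pb + 91) = 87.5 + 5.5Pb. Setting this equal to demand: 601 - Pb = 87.5 + 5.5Pb, so Pb = 79.
Sellers receive Ps = 79 + 91 = 170; Q' = 601 − 1·79 = 522.

Q' = 522; buyers pay £79; sellers receive £170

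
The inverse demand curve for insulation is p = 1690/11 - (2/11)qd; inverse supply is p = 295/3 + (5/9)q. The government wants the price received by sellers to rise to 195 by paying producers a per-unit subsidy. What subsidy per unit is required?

At a seller price of 195, quantity supplied is -177 + 1.8·195 = 174.
Buyers absorb 174 only when they pay pb = 1690/11 − (2/11)·174 = 122.
s = ps − pb = 195 − 122 = 73.

Required subsidy s = 73 per unit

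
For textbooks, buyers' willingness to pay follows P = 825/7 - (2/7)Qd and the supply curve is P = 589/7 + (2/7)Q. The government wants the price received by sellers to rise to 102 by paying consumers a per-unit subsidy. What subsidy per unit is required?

At a seller price of 102, quantity supplied is -294.5 + 3.5·102 = 62.5.
Buyers absorb 62.5 only when they pay Pb = 825/7 − (2/7)·62.5 = 100.
s = Ps − Pb = 102 − 100 = 2.

Required subsidy s = 2 per unit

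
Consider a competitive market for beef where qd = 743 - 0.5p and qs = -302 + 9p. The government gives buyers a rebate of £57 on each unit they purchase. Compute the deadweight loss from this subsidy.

Pre-subsidy: 743 - 0.5p = -302 + 9p gives p* = 110, q* = 688.
With the rebate, buyers effectively pay pb = ps − 57, where ps is the price sellers receive.
Demand in terms of ps becomes qd = 743 − 0.5(ps − 57) = 771.5 - 0.5ps. Setting this equal to supply: 771.5 - 0.5ps = -302 + 9ps, so ps = 113.
Buyers pay pb = 113 − 57 = 56; q' = -302 + 9·113 = 715.
The subsidy expands output by 715 − 688 = 27 past the efficient level; on those units the gap between marginal cost and willingness to pay runs from 0 up to 57.
DWL = ½ × 57 × 27 = 769.5.

Deadweight loss = £769.5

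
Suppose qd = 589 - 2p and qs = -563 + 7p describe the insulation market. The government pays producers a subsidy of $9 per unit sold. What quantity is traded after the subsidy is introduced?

Pre-subsidy: 589 - 2p = -563 + 7p gives p* = 128, q* = 333.
With the subsidy, sellers receive ps = pb + 9 for each unit, where pb is the price buyers pay.
Supply in terms of pb becomes qs = -563 + 7(pb + 9) = -500 + 7pb. Setting this equal to demand: 589 - 2pb = -500 + 7pb, so pb = 121.
Sellers receive ps = 121 + 9 = 130; q' = 589 − 2·121 = 347.

q' = 347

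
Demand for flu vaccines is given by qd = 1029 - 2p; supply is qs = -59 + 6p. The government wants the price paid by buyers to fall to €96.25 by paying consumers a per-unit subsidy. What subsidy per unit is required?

Required subsidy s = €53 per unit

At a buyer price of 96.25, quantity demanded is 1029 − 2·96.25 = 836.5.
Sellers supply 836.5 only when they receive ps with -59 + 6·ps = 836.5, i.e. ps = 149.25.
s = ps − pb = 149.25 − 96.25 = 53.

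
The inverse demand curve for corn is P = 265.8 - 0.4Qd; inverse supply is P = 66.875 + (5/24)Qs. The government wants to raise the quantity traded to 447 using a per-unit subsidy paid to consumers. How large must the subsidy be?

At Q = 447, from the demand curve buyers pay Pb = 265.8 − 0.4·447 = 87; from the supply curve sellers need Ps = 66.875 + (5/24)·447 = 160.
The subsidy must fill the gap: s = Ps − Pb = 160 − 87 = 73.

Required subsidy s = 73 per unit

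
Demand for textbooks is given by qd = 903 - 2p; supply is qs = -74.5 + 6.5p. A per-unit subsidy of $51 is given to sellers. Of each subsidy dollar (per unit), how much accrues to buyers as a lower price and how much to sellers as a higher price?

Buyers gain $39 per unit; sellers gain $12 per unit

Pre-subsidy: 903 - 2p = -74.5 + 6.5p gives p* = 115, q* = 673.
With the subsidy, sellers receive ps = pb + 51 for each unit, where pb is the price buyers pay.
Supply in terms of pb becomes qs = -74.5 + 6.5(pb + 51) = 257 + 6.5pb. Setting this equal to demand: 903 - 2pb = 257 + 6.5pb, so pb = 76.
Sellers receive ps = 76 + 51 = 127; q' = 903 − 2·76 = 751.
Buyers' price falls by p* − pb = 115 − 76 = 39; sellers' price rises by ps − p* = 127 − 115 = 12.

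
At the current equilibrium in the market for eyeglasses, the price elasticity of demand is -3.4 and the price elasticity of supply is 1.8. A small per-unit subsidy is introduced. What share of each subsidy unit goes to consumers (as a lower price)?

Consumer share = 9/26

For a small subsidy around the equilibrium, the benefit split depends on the relative slopes, which at a point are proportional to the elasticities.
Buyer share = εs/(εs + |εd|) = 1.8/(1.8 + 3.4) = 9/26; seller share = |εd|/(εs + |εd|) = 17/26.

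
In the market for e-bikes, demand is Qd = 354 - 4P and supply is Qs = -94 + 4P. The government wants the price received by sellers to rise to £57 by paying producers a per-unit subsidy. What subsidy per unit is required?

Required subsidy s = £2 per unit

At a seller price of 57, quantity supplied is -94 + 4·57 = 134.
Buyers absorb 134 only when they pay Pb with 354 − 4·Pb = 134, i.e. Pb = 55.
s = Ps − Pb = 57 − 55 = 2.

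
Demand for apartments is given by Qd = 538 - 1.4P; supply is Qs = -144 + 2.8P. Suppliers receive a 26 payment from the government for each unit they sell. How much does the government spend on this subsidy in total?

Pre-subsidy: 538 - 1.4P = -144 + 2.8P gives P* = 3410/21, Q* = 932/3.
With the subsidy, sellers receive Ps = Pb + 26 for each unit, where Pb is the price buyers pay.
Supply in terms of Pb becomes Qs = -144 + 2.8(Pb + 26) = -71.2 + 2.8Pb. Setting this equal to demand: 538 - 1.4Pb = -71.2 + 2.8Pb, so Pb = 3046/21.
Sellers receive Ps = 3046/21 + 26 = 3592/21; Q' = 538 − 1.4·(3046/21) = 5024/15.
Government outlay = subsidy × quantity = 26 × 5024/15 = 130624/15.

Government cost = 130624/15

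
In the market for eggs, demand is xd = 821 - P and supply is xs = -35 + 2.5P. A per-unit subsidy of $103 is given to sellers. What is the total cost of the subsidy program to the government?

Government cost = $66950

Pre-subsidy: 821 - P = -35 + 2.5P gives P* = 1712/7, x* = 4035/7.
With the subsidy, sellers receive Ps = Pb + 103 for each unit, where Pb is the price buyers pay.
Supply in terms of Pb becomes xs = -35 + 2.5(Pb + 103) = 222.5 + 2.5Pb. Setting this equal to demand: 821 - Pb = 222.5 + 2.5Pb, so Pb = 171.
Sellers receive Ps = 171 + 103 = 274; x' = 821 − 1·171 = 650.
Government outlay = subsidy × quantity = 103 × 650 = 66950.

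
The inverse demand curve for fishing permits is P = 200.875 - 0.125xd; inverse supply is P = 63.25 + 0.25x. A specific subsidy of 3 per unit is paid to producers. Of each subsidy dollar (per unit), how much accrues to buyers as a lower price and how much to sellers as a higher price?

Buyers gain 1 per unit; sellers gain 2 per unit

Pre-subsidy: 200.875 - 0.125x = 63.25 + 0.25x gives x* = 367 and P* = 155.
With the subsidy, sellers receive Ps = Pb + 3 for each unit, where Pb is the price buyers pay.
On the curves, Pb = 200.875 - 0.125x and Ps = 63.25 + 0.25x; the wedge Ps − Pb = 3 gives 63.25 + 0.25x − (200.875 - 0.125x) = 3, so x' = 375.
Then Pb = 200.875 − 0.125·375 = 154 and Ps = 63.25 + 0.25·375 = 157.
Buyers' price falls by P* − Pb = 155 − 154 = 1; sellers' price rises by Ps − P* = 157 − 155 = 2.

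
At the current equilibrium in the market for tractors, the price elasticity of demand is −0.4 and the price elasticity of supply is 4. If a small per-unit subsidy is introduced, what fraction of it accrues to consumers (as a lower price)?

Consumer share = 10/11

For a small subsidy around the equilibrium, the benefit split depends on the relative slopes, which at a point are proportional to the elasticities.
Buyer share = εs/(εs + |εd|) = 4/(4 + 0.4) = 10/11; seller share = |εd|/(εs + |εd|) = 1/11.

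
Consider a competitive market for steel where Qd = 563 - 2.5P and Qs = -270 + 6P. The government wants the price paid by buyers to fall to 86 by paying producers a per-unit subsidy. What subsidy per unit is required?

At a buyer price of 86, quantity demanded is 563 − 2.5·86 = 348.
Sellers supply 348 only when they receive Ps with -270 + 6·Ps = 348, i.e. Ps = 103.
s = Ps − Pb = 103 − 86 = 17.

Required subsidy s = 17 per unit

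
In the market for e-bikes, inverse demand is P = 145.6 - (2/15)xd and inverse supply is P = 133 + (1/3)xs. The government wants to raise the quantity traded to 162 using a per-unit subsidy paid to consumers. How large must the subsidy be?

Required subsidy s = 63 per unit

At x = 162, from the demand curve buyers pay Pb = 145.6 − (2/15)·162 = 124; from the supply curve sellers need Ps = 133 + (1/3)·162 = 187.
The subsidy must fill the gap: s = Ps − Pb = 187 − 124 = 63.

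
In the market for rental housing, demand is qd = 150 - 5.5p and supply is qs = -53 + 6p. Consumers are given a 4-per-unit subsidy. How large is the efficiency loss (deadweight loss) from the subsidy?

Deadweight loss = 528/23

Pre-subsidy: 150 - 5.5p = -53 + 6p gives p* = 406/23, q* = 1217/23.
With the rebate, buyers effectively pay pb = ps − 4, where ps is the price sellers receive.
Demand in terms of ps becomes qd = 150 − 5.5(ps − 4) = 172 - 5.5ps. Setting this equal to supply: 172 - 5.5ps = -53 + 6ps, so ps = 450/23.
Buyers pay pb = 450/23 − 4 = 358/23; q' = -53 + 6·(450/23) = 1481/23.
The subsidy expands output by 1481/23 − 1217/23 = 264/23 past the efficient level; on those units the gap between marginal cost and willingness to pay runs from 0 up to 4.
DWL = ½ × 4 × 264/23 = 528/23.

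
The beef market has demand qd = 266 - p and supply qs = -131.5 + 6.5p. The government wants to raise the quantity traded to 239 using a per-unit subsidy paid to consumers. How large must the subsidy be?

At q = 239, invert demand for the buyer price: pb = (266 − 239)/1 = 27; invert supply for the seller price: ps = (239 − (-131.5))/6.5 = 57.
The subsidy must fill the gap: s = ps − pb = 57 − 27 = 30.

Required subsidy s = 30 per unit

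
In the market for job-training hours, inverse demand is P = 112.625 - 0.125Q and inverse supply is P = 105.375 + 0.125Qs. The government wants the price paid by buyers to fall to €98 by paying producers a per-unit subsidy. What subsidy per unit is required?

At a buyer price of 98, quantity demanded is 901 − 8·98 = 117.
Sellers supply 117 only when they receive Ps = 105.375 + 0.125·117 = 120.
s = Ps − Pb = 120 − 98 = 22.

Required subsidy s = €22 per unit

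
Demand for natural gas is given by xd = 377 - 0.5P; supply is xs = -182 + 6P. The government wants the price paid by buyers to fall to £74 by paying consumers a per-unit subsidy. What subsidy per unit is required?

At a buyer price of 74, quantity demanded is 377 − 0.5·74 = 340.
Sellers supply 340 only when they receive Ps with -182 + 6·Ps = 340, i.e. Ps = 87.
s = Ps − Pb = 87 − 74 = 13.

Required subsidy s = £13 per unit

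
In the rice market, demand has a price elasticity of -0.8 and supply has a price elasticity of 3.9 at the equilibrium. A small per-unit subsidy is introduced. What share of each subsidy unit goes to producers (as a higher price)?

For a small subsidy around the equilibrium, the benefit split depends on the relative slopes, which at a point are proportional to the elasticities.
Buyer share = εs/(εs + |εd|) = 3.9/(3.9 + 0.8) = 39/47; seller share = |εd|/(εs + |εd|) = 8/47.
So producers capture 8/47 of the subsidy.

Producer share = 8/47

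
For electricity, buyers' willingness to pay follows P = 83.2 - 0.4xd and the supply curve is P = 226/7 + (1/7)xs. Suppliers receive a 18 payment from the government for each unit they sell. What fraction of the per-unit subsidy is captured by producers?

Pre-subsidy: 83.2 - 0.4x = 226/7 + (1/7)x gives x* = 1782/19 and P* = 868/19.
With the subsidy, sellers receive Ps = Pb + 18 for each unit, where Pb is the price buyers pay.
On the curves, Pb = 83.2 - 0.4x and Ps = 226/7 + (1/7)x; the wedge Ps − Pb = 18 gives 226/7 + (1/7)x − (83.2 - 0.4x) = 18, so x' = 2412/19.
Then Pb = 83.2 − 0.4·(2412/19) = 616/19 and Ps = 226/7 + (1/7)·(2412/19) = 958/19.
Buyers' price falls by P* − Pb = 868/19 − 616/19 = 252/19; sellers' price rises by Ps − P* = 958/19 − 868/19 = 90/19.
So producers capture (90/19)/18 = 5/19 of each unit of subsidy.

Producer share = 5/19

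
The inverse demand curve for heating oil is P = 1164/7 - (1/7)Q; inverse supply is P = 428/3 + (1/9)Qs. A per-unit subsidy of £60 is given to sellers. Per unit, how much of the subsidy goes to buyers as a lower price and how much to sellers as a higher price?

Buyers gain £33.75 per unit; sellers gain £26.25 per unit

Pre-subsidy: 1164/7 - (1/7)Q = 428/3 + (1/9)Q gives Q* = 93 and P* = 153.
With the subsidy, sellers receive Ps = Pb + 60 for each unit, where Pb is the price buyers pay.
On the curves, Pb = 1164/7 - (1/7)Q and Ps = 428/3 + (1/9)Q; the wedge Ps − Pb = 60 gives 428/3 + (1/9)Q − (1164/7 - (1/7)Q) = 60, so Q' = 329.25.
Then Pb = 1164/7 − (1/7)·329.25 = 119.25 and Ps = 428/3 + (1/9)·329.25 = 179.25.
Buyers' price falls by P* − Pb = 153 − 119.25 = 33.75; sellers' price rises by Ps − P* = 179.25 − 153 = 26.25.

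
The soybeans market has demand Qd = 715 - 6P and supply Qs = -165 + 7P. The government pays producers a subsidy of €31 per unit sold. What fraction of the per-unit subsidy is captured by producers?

Producer share = 6/13

Pre-subsidy: 715 - 6P = -165 + 7P gives P* = 880/13, Q* = 4015/13.
With the subsidy, sellers receive Ps = Pb + 31 for each unit, where Pb is the price buyers pay.
Supply in terms of Pb becomes Qs = -165 + 7(Pb + 31) = 52 + 7Pb. Setting this equal to demand: 715 - 6Pb = 52 + 7Pb, so Pb = 51.
Sellers receive Ps = 51 + 31 = 82; Q' = 715 − 6·51 = 409.
Buyers' price falls by P* − Pb = 880/13 − 51 = 217/13; sellers' price rises by Ps − P* = 82 − 880/13 = 186/13.
So producers capture (186/13)/31 = 6/13 of each unit of subsidy.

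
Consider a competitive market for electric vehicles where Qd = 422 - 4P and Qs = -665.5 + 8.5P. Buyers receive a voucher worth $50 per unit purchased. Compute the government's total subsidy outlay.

Pre-subsidy: 422 - 4P = -665.5 + 8.5P gives P* = 87, Q* = 74.
With the rebate, buyers effectively pay Pb = Ps − 50, where Ps is the price sellers receive.
Demand in terms of Ps becomes Qd = 422 − 4(Ps − 50) = 622 - 4Ps. Setting this equal to supply: 622 - 4Ps = -665.5 + 8.5Ps, so Ps = 103.
Buyers pay Pb = 103 − 50 = 53; Q' = -665.5 + 8.5·103 = 210.
Government outlay = subsidy × quantity = 50 × 210 = 10500.

Government cost = $10500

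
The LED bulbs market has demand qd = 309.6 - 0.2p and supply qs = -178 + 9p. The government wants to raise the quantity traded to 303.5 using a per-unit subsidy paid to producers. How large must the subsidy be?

Required subsidy s = 23 per unit

At q = 303.5, invert demand for the buyer price: pb = (309.6 − 303.5)/0.2 = 30.5; invert supply for the seller price: ps = (303.5 − (-178))/9 = 53.5.
The subsidy must fill the gap: s = ps − pb = 53.5 − 30.5 = 23.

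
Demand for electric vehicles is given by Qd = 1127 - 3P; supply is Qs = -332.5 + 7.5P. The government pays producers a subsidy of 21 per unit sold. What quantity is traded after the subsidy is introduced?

Pre-subsidy: 1127 - 3P = -332.5 + 7.5P gives P* = 139, Q* = 710.
With the subsidy, sellers receive Ps = Pb + 21 for each unit, where Pb is the price buyers pay.
Supply in terms of Pb becomes Qs = -332.5 + 7.5(Pb + 21) = -175 + 7.5Pb. Setting this equal to demand: 1127 - 3Pb = -175 + 7.5Pb, so Pb = 124.
Sellers receive Ps = 124 + 21 = 145; Q' = 1127 − 3·124 = 755.

Q' = 755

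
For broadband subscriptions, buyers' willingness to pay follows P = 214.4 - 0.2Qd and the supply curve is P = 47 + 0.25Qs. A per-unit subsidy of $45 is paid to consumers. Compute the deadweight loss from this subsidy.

Pre-subsidy: 214.4 - 0.2Q = 47 + 0.25Q gives Q* = 372 and P* = 140.
With the rebate, buyers effectively pay Pb = Ps − 45, where Ps is the price sellers receive.
On the curves, Pb = 214.4 - 0.2Q and Ps = 47 + 0.25Q; the wedge Ps − Pb = 45 gives 47 + 0.25Q − (214.4 - 0.2Q) = 45, so Q' = 472.
Then Pb = 214.4 − 0.2·472 = 120 and Ps = 47 + 0.25·472 = 165.
The subsidy expands output by 472 − 372 = 100 past the efficient level; on those units the gap between marginal cost and willingness to pay runs from 0 up to 45.
DWL = ½ × 45 × 100 = 2250.

Deadweight loss = $2250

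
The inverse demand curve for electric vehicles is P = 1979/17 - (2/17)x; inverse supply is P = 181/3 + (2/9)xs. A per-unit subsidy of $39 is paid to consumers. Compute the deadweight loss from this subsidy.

Pre-subsidy: 1979/17 - (2/17)x = 181/3 + (2/9)x gives x* = 165 and P* = 97.
With the rebate, buyers effectively pay Pb = Ps − 39, where Ps is the price sellers receive.
On the curves, Pb = 1979/17 - (2/17)x and Ps = 181/3 + (2/9)x; the wedge Ps − Pb = 39 gives 181/3 + (2/9)x − (1979/17 - (2/17)x) = 39, so x' = 279.75.
Then Pb = 1979/17 − (2/17)·279.75 = 83.5 and Ps = 181/3 + (2/9)·279.75 = 122.5.
The subsidy expands output by 279.75 − 165 = 114.75 past the efficient level; on those units the gap between marginal cost and willingness to pay runs from 0 up to 39.
DWL = ½ × 39 × 114.75 = 2237.625.

Deadweight loss = $2237.625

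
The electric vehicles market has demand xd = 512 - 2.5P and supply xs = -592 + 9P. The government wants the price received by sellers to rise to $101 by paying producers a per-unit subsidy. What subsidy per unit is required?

At a seller price of 101, quantity supplied is -592 + 9·101 = 317.
Buyers absorb 317 only when they pay Pb with 512 − 2.5·Pb = 317, i.e. Pb = 78.
s = Ps − Pb = 101 − 78 = 23.

Required subsidy s = $23 per unit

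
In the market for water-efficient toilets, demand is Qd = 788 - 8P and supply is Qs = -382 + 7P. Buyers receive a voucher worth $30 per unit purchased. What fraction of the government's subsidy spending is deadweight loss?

DWL / government spending = 14/69

Pre-subsidy: 788 - 8P = -382 + 7P gives P* = 78, Q* = 164.
With the rebate, buyers effectively pay Pb = Ps − 30, where Ps is the price sellers receive.
Demand in terms of Ps becomes Qd = 788 − 8(Ps − 30) = 1028 - 8Ps. Setting this equal to supply: 1028 - 8Ps = -382 + 7Ps, so Ps = 94.
Buyers pay Pb = 94 − 30 = 64; Q' = -382 + 7·94 = 276.
ΔCS = ½(164 + 276)(78 − 64) = 3080; ΔPS = ½(164 + 276)(94 − 78) = 3520.
Government spending = 30 × 276 = 8280.
DWL = ½ × 30 × (276 − 164) = 1680; fraction = 1680 / 8280 = 14/69.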